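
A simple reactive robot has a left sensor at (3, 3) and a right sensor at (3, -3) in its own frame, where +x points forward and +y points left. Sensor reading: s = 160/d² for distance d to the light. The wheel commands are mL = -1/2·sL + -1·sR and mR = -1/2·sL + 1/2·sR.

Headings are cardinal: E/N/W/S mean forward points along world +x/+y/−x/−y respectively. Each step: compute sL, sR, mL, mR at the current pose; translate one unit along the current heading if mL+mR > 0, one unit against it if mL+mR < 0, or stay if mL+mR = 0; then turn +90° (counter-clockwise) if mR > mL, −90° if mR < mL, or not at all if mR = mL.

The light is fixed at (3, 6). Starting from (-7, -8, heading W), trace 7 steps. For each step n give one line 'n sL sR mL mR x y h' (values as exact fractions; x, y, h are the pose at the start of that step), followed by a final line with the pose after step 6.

n=0: pose=(-7,-8,W); sL=80/229, sR=16/29; mL=-4824/6641, mR=672/6641; mL+mR=-4152/6641 → advance -1; mR−mL=24/29 → turn +1·90°
n=1: pose=(-6,-8,S); sL=32/65, sR=160/433; mL=-17328/28145, mR=-1728/28145; mL+mR=-19056/28145 → advance -1; mR−mL=240/433 → turn +1·90°
n=2: pose=(-6,-7,E); sL=20/17, sR=40/73; mL=-1410/1241, mR=-390/1241; mL+mR=-1800/1241 → advance -1; mR−mL=60/73 → turn +1·90°
n=3: pose=(-7,-7,N); sL=160/269, sR=160/149; mL=-54960/40081, mR=9600/40081; mL+mR=-45360/40081 → advance -1; mR−mL=240/149 → turn +1·90°
n=4: pose=(-7,-8,W); sL=80/229, sR=16/29; mL=-4824/6641, mR=672/6641; mL+mR=-4152/6641 → advance -1; mR−mL=24/29 → turn +1·90°
n=5: pose=(-6,-8,S); sL=32/65, sR=160/433; mL=-17328/28145, mR=-1728/28145; mL+mR=-19056/28145 → advance -1; mR−mL=240/433 → turn +1·90°
n=6: pose=(-6,-7,E); sL=20/17, sR=40/73; mL=-1410/1241, mR=-390/1241; mL+mR=-1800/1241 → advance -1; mR−mL=60/73 → turn +1·90°

0 80/229 16/29 -4824/6641 672/6641 -7 -8 W
1 32/65 160/433 -17328/28145 -1728/28145 -6 -8 S
2 20/17 40/73 -1410/1241 -390/1241 -6 -7 E
3 160/269 160/149 -54960/40081 9600/40081 -7 -7 N
4 80/229 16/29 -4824/6641 672/6641 -7 -8 W
5 32/65 160/433 -17328/28145 -1728/28145 -6 -8 S
6 20/17 40/73 -1410/1241 -390/1241 -6 -7 E
final -7 -7 N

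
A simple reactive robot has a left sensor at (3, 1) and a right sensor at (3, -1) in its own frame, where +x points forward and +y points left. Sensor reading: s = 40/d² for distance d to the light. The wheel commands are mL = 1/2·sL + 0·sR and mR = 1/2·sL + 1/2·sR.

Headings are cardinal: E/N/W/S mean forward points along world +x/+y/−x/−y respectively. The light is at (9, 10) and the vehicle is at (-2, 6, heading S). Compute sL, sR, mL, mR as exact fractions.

left sensor world pos  = (-1, 3); dL² = 149
right sensor world pos = (-3, 3); dR² = 193
sL = 40/149 = 40/149
sR = 40/193 = 40/193
mL = 1/2·sL + 0·sR = 20/149
mR = 1/2·sL + 1/2·sR = 6840/28757

40/149 40/193 20/149 6840/28757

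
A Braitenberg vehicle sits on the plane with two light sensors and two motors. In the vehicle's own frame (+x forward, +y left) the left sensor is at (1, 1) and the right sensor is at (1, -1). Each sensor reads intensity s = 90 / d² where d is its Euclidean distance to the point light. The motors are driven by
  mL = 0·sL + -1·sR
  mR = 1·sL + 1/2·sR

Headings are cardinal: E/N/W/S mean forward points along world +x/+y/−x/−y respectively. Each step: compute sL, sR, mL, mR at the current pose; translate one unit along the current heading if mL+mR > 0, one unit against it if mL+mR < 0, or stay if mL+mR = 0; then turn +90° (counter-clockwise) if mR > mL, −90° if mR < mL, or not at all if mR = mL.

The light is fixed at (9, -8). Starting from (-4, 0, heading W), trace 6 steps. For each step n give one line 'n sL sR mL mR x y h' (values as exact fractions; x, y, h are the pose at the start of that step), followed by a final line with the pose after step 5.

n=0: pose=(-4,0,W); sL=18/49, sR=90/277; mL=-90/277, mR=7191/13573; mL+mR=2781/13573 → advance +1; mR−mL=11601/13573 → turn +1·90°
n=1: pose=(-5,0,S); sL=45/109, sR=45/137; mL=-45/137, mR=17235/29866; mL+mR=7425/29866 → advance +1; mR−mL=27045/29866 → turn +1·90°
n=2: pose=(-5,-1,E); sL=90/233, sR=18/41; mL=-18/41, mR=5787/9553; mL+mR=1593/9553 → advance +1; mR−mL=9981/9553 → turn +1·90°
n=3: pose=(-4,-1,N); sL=9/26, sR=45/104; mL=-45/104, mR=9/16; mL+mR=27/208 → advance +1; mR−mL=207/208 → turn +1·90°
n=4: pose=(-4,0,W); sL=18/49, sR=90/277; mL=-90/277, mR=7191/13573; mL+mR=2781/13573 → advance +1; mR−mL=11601/13573 → turn +1·90°
n=5: pose=(-5,0,S); sL=45/109, sR=45/137; mL=-45/137, mR=17235/29866; mL+mR=7425/29866 → advance +1; mR−mL=27045/29866 → turn +1·90°

0 18/49 90/277 -90/277 7191/13573 -4 0 W
1 45/109 45/137 -45/137 17235/29866 -5 0 S
2 90/233 18/41 -18/41 5787/9553 -5 -1 E
3 9/26 45/104 -45/104 9/16 -4 -1 N
4 18/49 90/277 -90/277 7191/13573 -4 0 W
5 45/109 45/137 -45/137 17235/29866 -5 0 S
final -5 -1 E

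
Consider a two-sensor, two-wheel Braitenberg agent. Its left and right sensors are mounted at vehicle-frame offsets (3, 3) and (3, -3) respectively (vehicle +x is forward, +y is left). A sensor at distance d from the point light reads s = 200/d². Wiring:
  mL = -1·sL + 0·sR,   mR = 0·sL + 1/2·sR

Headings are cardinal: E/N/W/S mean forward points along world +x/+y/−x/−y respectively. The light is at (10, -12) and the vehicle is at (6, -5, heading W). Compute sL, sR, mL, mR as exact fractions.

left sensor world pos  = (3, -8); dL² = 65
right sensor world pos = (3, -2); dR² = 149
sL = 200/65 = 40/13
sR = 200/149 = 200/149
mL = -1·sL + 0·sR = -40/13
mR = 0·sL + 1/2·sR = 100/149

40/13 200/149 -40/13 100/149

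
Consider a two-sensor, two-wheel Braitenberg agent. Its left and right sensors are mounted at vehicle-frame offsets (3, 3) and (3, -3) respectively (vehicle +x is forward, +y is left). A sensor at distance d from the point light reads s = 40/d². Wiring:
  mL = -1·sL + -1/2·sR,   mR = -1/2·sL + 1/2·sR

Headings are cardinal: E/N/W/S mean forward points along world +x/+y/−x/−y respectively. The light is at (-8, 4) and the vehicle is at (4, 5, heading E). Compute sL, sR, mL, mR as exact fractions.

left sensor world pos  = (7, 8); dL² = 241
right sensor world pos = (7, 2); dR² = 229
sL = 40/241 = 40/241
sR = 40/229 = 40/229
mL = -1·sL + -1/2·sR = -13980/55189
mR = -1/2·sL + 1/2·sR = 240/55189

40/241 40/229 -13980/55189 240/55189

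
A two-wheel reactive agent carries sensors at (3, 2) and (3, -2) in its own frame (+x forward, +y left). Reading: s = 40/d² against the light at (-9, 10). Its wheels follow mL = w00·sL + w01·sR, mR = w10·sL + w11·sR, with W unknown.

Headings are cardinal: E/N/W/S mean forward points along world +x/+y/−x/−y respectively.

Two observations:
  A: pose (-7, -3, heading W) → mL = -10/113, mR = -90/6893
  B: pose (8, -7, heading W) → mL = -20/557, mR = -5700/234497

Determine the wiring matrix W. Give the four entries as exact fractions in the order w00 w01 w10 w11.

obs A: pose=(-7,-3,W) → sL=20/113, sR=20/61, mL=-10/113, mR=-90/6893
obs B: pose=(8,-7,W) → sL=40/557, sR=40/421, mL=-20/557, mR=-5700/234497
sensor matrix S = [[20/113, 20/61], [40/557, 40/421]]; det S = -10876800/1616387821
solve [mL_A; mL_B] = S·[w00; w01] and [mR_A; mR_B] = S·[w10; w11]:
  w00 = -1/2, w01 = 0, w10 = -1, w11 = 1/2

-1/2 0 -1 1/2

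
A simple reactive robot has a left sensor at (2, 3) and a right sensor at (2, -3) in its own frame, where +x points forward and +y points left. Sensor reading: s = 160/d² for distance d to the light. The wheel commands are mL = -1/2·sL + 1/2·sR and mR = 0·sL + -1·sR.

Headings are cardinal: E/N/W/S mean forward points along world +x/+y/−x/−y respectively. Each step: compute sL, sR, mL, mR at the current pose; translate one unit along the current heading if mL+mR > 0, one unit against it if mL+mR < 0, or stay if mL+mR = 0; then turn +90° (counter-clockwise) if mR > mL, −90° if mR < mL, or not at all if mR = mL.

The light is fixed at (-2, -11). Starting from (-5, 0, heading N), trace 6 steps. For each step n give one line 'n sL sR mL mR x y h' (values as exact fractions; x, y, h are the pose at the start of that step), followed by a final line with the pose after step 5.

0 32/41 160/169 576/6929 -160/169 -5 0 N
1 16/17 16/5 96/85 -16/5 -5 -1 E
2 32/13 160/113 -768/1469 -160/113 -6 -1 S
3 8/5 20/29 -66/145 -20/29 -6 0 W
4 32/41 160/169 576/6929 -160/169 -5 0 N
5 16/17 16/5 96/85 -16/5 -5 -1 E
final -6 -1 S

n=0: pose=(-5,0,N); sL=32/41, sR=160/169; mL=576/6929, mR=-160/169; mL+mR=-5984/6929 → advance -1; mR−mL=-7136/6929 → turn -1·90°
n=1: pose=(-5,-1,E); sL=16/17, sR=16/5; mL=96/85, mR=-16/5; mL+mR=-176/85 → advance -1; mR−mL=-368/85 → turn -1·90°
n=2: pose=(-6,-1,S); sL=32/13, sR=160/113; mL=-768/1469, mR=-160/113; mL+mR=-2848/1469 → advance -1; mR−mL=-1312/1469 → turn -1·90°
n=3: pose=(-6,0,W); sL=8/5, sR=20/29; mL=-66/145, mR=-20/29; mL+mR=-166/145 → advance -1; mR−mL=-34/145 → turn -1·90°
n=4: pose=(-5,0,N); sL=32/41, sR=160/169; mL=576/6929, mR=-160/169; mL+mR=-5984/6929 → advance -1; mR−mL=-7136/6929 → turn -1·90°
n=5: pose=(-5,-1,E); sL=16/17, sR=16/5; mL=96/85, mR=-16/5; mL+mR=-176/85 → advance -1; mR−mL=-368/85 → turn -1·90°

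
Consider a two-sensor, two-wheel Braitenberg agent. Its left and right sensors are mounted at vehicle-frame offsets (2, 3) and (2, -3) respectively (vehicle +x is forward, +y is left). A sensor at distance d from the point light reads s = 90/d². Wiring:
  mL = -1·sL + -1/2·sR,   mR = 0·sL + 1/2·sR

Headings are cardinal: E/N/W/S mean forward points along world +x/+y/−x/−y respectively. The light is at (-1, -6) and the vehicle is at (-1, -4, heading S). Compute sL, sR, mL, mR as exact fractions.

left sensor world pos  = (2, -6); dL² = 9
right sensor world pos = (-4, -6); dR² = 9
sL = 90/9 = 10
sR = 90/9 = 10
mL = -1·sL + -1/2·sR = -15
mR = 0·sL + 1/2·sR = 5

10 10 -15 5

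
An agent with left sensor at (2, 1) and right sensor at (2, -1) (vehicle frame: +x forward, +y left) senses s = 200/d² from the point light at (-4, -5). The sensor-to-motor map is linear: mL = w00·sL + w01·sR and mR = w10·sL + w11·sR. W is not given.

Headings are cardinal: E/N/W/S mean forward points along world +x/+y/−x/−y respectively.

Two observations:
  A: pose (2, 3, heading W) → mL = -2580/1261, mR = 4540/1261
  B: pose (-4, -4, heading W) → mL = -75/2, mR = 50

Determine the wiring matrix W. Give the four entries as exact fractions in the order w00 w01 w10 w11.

-1 1/2 1/2 1

obs A: pose=(2,3,W) → sL=40/13, sR=200/97, mL=-2580/1261, mR=4540/1261
obs B: pose=(-4,-4,W) → sL=50, sR=25, mL=-75/2, mR=50
sensor matrix S = [[40/13, 200/97], [50, 25]]; det S = -33000/1261
solve [mL_A; mL_B] = S·[w00; w01] and [mR_A; mR_B] = S·[w10; w11]:
  w00 = -1, w01 = 1/2, w10 = 1/2, w11 = 1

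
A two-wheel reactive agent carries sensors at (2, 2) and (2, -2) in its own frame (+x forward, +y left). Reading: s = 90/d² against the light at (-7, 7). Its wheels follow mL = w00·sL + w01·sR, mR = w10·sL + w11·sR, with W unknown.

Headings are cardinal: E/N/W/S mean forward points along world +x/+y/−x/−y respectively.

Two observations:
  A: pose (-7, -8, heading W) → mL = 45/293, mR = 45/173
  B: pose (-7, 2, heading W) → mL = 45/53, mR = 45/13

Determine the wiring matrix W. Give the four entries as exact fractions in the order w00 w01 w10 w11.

obs A: pose=(-7,-8,W) → sL=90/293, sR=90/173, mL=45/293, mR=45/173
obs B: pose=(-7,2,W) → sL=90/53, sR=90/13, mL=45/53, mR=45/13
sensor matrix S = [[90/293, 90/173], [90/53, 90/13]]; det S = 43416000/34924721
solve [mL_A; mL_B] = S·[w00; w01] and [mR_A; mR_B] = S·[w10; w11]:
  w00 = 1/2, w01 = 0, w10 = 0, w11 = 1/2

1/2 0 0 1/2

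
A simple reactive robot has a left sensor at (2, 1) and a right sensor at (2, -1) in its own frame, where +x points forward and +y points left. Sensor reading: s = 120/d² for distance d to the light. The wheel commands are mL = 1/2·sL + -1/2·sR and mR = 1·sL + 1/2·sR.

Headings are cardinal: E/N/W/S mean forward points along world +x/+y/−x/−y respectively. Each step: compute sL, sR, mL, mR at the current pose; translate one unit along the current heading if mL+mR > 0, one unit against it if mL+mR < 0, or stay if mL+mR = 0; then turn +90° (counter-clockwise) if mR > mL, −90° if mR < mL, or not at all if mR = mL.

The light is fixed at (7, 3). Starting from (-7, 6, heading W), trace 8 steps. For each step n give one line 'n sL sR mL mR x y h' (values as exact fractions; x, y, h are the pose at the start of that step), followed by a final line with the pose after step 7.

0 6/13 15/34 9/884 603/884 -7 6 W
1 120/197 120/257 3600/50629 42660/50629 -8 6 S
2 60/89 12/17 -24/1513 1554/1513 -8 5 E
3 120/241 24/37 -672/8917 7332/8917 -7 5 N
4 6/13 15/34 9/884 603/884 -7 6 W
5 120/197 120/257 3600/50629 42660/50629 -8 6 S
6 60/89 12/17 -24/1513 1554/1513 -8 5 E
7 120/241 24/37 -672/8917 7332/8917 -7 5 N
final -7 6 W

n=0: pose=(-7,6,W); sL=6/13, sR=15/34; mL=9/884, mR=603/884; mL+mR=9/13 → advance +1; mR−mL=297/442 → turn +1·90°
n=1: pose=(-8,6,S); sL=120/197, sR=120/257; mL=3600/50629, mR=42660/50629; mL+mR=180/197 → advance +1; mR−mL=39060/50629 → turn +1·90°
n=2: pose=(-8,5,E); sL=60/89, sR=12/17; mL=-24/1513, mR=1554/1513; mL+mR=90/89 → advance +1; mR−mL=1578/1513 → turn +1·90°
n=3: pose=(-7,5,N); sL=120/241, sR=24/37; mL=-672/8917, mR=7332/8917; mL+mR=180/241 → advance +1; mR−mL=8004/8917 → turn +1·90°
n=4: pose=(-7,6,W); sL=6/13, sR=15/34; mL=9/884, mR=603/884; mL+mR=9/13 → advance +1; mR−mL=297/442 → turn +1·90°
n=5: pose=(-8,6,S); sL=120/197, sR=120/257; mL=3600/50629, mR=42660/50629; mL+mR=180/197 → advance +1; mR−mL=39060/50629 → turn +1·90°
n=6: pose=(-8,5,E); sL=60/89, sR=12/17; mL=-24/1513, mR=1554/1513; mL+mR=90/89 → advance +1; mR−mL=1578/1513 → turn +1·90°
n=7: pose=(-7,5,N); sL=120/241, sR=24/37; mL=-672/8917, mR=7332/8917; mL+mR=180/241 → advance +1; mR−mL=8004/8917 → turn +1·90°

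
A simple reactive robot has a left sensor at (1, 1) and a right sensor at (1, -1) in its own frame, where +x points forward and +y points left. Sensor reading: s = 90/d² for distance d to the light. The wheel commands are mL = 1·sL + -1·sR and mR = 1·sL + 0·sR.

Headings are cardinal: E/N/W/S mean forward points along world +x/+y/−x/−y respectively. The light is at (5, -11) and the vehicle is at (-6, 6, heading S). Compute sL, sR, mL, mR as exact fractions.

45/178 9/40 99/3560 45/178

left sensor world pos  = (-5, 5); dL² = 356
right sensor world pos = (-7, 5); dR² = 400
sL = 90/356 = 45/178
sR = 90/400 = 9/40
mL = 1·sL + -1·sR = 99/3560
mR = 1·sL + 0·sR = 45/178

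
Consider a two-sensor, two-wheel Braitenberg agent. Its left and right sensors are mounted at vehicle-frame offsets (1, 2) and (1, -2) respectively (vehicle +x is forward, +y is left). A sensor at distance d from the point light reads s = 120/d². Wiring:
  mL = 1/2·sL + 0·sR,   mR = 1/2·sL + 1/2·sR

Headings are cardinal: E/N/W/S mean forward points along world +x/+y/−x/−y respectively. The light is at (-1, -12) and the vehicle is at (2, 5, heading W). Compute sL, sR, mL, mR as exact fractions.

left sensor world pos  = (1, 3); dL² = 229
right sensor world pos = (1, 7); dR² = 365
sL = 120/229 = 120/229
sR = 120/365 = 24/73
mL = 1/2·sL + 0·sR = 60/229
mR = 1/2·sL + 1/2·sR = 7128/16717

120/229 24/73 60/229 7128/16717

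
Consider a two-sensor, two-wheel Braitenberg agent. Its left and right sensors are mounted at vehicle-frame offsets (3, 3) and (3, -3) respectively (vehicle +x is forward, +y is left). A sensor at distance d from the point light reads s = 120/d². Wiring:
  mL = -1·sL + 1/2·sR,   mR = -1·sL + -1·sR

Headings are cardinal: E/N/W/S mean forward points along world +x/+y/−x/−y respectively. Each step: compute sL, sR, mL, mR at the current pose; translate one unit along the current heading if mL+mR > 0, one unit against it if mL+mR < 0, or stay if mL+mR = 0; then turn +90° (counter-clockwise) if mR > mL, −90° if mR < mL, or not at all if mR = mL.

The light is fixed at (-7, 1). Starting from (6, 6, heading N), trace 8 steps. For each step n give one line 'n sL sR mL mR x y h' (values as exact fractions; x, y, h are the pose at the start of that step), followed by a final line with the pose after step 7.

n=0: pose=(6,6,N); sL=30/41, sR=3/8; mL=-357/656, mR=-363/328; mL+mR=-1083/656 → advance -1; mR−mL=-9/16 → turn -1·90°
n=1: pose=(6,5,E); sL=24/61, sR=120/257; mL=-2508/15677, mR=-13488/15677; mL+mR=-15996/15677 → advance -1; mR−mL=-180/257 → turn -1·90°
n=2: pose=(5,5,S); sL=60/113, sR=60/41; mL=930/4633, mR=-9240/4633; mL+mR=-8310/4633 → advance -1; mR−mL=-90/41 → turn -1·90°
n=3: pose=(5,6,W); sL=24/17, sR=24/29; mL=-492/493, mR=-1104/493; mL+mR=-1596/493 → advance -1; mR−mL=-36/29 → turn -1·90°
n=4: pose=(6,6,N); sL=30/41, sR=3/8; mL=-357/656, mR=-363/328; mL+mR=-1083/656 → advance -1; mR−mL=-9/16 → turn -1·90°
n=5: pose=(6,5,E); sL=24/61, sR=120/257; mL=-2508/15677, mR=-13488/15677; mL+mR=-15996/15677 → advance -1; mR−mL=-180/257 → turn -1·90°
n=6: pose=(5,5,S); sL=60/113, sR=60/41; mL=930/4633, mR=-9240/4633; mL+mR=-8310/4633 → advance -1; mR−mL=-90/41 → turn -1·90°
n=7: pose=(5,6,W); sL=24/17, sR=24/29; mL=-492/493, mR=-1104/493; mL+mR=-1596/493 → advance -1; mR−mL=-36/29 → turn -1·90°

0 30/41 3/8 -357/656 -363/328 6 6 N
1 24/61 120/257 -2508/15677 -13488/15677 6 5 E
2 60/113 60/41 930/4633 -9240/4633 5 5 S
3 24/17 24/29 -492/493 -1104/493 5 6 W
4 30/41 3/8 -357/656 -363/328 6 6 N
5 24/61 120/257 -2508/15677 -13488/15677 6 5 E
6 60/113 60/41 930/4633 -9240/4633 5 5 S
7 24/17 24/29 -492/493 -1104/493 5 6 W
final 6 6 N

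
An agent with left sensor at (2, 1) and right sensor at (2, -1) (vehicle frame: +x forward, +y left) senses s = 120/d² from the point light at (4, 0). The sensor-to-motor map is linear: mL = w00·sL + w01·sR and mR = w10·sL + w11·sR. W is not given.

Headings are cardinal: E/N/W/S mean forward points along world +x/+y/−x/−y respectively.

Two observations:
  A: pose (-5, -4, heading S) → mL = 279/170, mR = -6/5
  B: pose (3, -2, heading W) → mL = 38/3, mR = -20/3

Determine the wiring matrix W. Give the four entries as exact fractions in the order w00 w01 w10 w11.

1 1/2 -1 0

obs A: pose=(-5,-4,S) → sL=6/5, sR=15/17, mL=279/170, mR=-6/5
obs B: pose=(3,-2,W) → sL=20/3, sR=12, mL=38/3, mR=-20/3
sensor matrix S = [[6/5, 15/17], [20/3, 12]]; det S = 724/85
solve [mL_A; mL_B] = S·[w00; w01] and [mR_A; mR_B] = S·[w10; w11]:
  w00 = 1, w01 = 1/2, w10 = -1, w11 = 0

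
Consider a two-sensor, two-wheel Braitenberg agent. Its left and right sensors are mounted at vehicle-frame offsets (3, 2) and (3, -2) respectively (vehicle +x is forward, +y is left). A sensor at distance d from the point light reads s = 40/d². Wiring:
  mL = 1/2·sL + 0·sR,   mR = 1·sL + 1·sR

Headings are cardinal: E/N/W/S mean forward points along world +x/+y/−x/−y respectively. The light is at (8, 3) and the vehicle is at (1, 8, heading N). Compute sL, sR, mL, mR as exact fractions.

8/29 40/89 4/29 1872/2581

left sensor world pos  = (-1, 11); dL² = 145
right sensor world pos = (3, 11); dR² = 89
sL = 40/145 = 8/29
sR = 40/89 = 40/89
mL = 1/2·sL + 0·sR = 4/29
mR = 1·sL + 1·sR = 1872/2581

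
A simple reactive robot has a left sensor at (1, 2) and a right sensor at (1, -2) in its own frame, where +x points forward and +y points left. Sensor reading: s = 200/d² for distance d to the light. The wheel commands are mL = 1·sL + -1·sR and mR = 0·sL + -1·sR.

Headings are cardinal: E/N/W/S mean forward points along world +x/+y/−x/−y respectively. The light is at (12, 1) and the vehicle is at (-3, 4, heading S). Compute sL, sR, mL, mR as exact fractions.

200/173 200/293 24000/50689 -200/293

left sensor world pos  = (-1, 3); dL² = 173
right sensor world pos = (-5, 3); dR² = 293
sL = 200/173 = 200/173
sR = 200/293 = 200/293
mL = 1·sL + -1·sR = 24000/50689
mR = 0·sL + -1·sR = -200/293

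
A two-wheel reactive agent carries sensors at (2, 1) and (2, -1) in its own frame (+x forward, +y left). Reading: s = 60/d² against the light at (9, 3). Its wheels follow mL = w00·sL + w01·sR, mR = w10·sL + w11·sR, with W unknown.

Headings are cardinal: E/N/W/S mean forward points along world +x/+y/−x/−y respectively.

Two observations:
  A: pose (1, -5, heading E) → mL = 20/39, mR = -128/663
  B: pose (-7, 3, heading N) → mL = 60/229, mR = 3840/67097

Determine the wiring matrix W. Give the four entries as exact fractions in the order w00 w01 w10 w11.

obs A: pose=(1,-5,E) → sL=12/17, sR=20/39, mL=20/39, mR=-128/663
obs B: pose=(-7,3,N) → sL=60/293, sR=60/229, mL=60/229, mR=3840/67097
sensor matrix S = [[12/17, 20/39], [60/293, 60/229]]; det S = 1185280/14828437
solve [mL_A; mL_B] = S·[w00; w01] and [mR_A; mR_B] = S·[w10; w11]:
  w00 = 0, w01 = 1, w10 = -1, w11 = 1

0 1 -1 1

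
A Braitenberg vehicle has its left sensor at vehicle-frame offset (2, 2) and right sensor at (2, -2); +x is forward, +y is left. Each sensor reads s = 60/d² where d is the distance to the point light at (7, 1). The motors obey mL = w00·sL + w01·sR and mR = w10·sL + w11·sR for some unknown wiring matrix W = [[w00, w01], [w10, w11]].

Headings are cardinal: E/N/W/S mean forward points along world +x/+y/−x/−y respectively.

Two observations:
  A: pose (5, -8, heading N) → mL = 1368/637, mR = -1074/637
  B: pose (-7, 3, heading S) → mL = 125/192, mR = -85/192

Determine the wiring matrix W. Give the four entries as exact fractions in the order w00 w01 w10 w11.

obs A: pose=(5,-8,N) → sL=12/13, sR=60/49, mL=1368/637, mR=-1074/637
obs B: pose=(-7,3,S) → sL=5/12, sR=15/64, mL=125/192, mR=-85/192
sensor matrix S = [[12/13, 60/49], [5/12, 15/64]]; det S = -2995/10192
solve [mL_A; mL_B] = S·[w00; w01] and [mR_A; mR_B] = S·[w10; w11]:
  w00 = 1, w01 = 1, w10 = -1/2, w11 = -1

1 1 -1/2 -1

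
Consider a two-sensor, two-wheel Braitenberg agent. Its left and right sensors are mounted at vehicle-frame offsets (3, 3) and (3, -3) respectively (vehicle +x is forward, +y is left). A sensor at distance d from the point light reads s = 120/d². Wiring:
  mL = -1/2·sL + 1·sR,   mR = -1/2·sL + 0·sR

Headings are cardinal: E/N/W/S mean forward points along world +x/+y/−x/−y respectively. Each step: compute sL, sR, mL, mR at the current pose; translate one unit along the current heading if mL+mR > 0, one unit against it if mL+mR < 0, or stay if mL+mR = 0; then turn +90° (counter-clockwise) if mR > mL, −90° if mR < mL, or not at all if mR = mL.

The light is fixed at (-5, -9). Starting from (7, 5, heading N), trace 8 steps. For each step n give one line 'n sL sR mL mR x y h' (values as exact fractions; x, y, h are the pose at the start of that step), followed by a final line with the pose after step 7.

n=0: pose=(7,5,N); sL=12/37, sR=60/257; mL=678/9509, mR=-6/37; mL+mR=-864/9509 → advance -1; mR−mL=-60/257 → turn -1·90°
n=1: pose=(7,4,E); sL=120/481, sR=24/65; mL=588/2405, mR=-60/481; mL+mR=288/2405 → advance +1; mR−mL=-24/65 → turn -1·90°
n=2: pose=(8,4,S); sL=30/89, sR=3/5; mL=192/445, mR=-15/89; mL+mR=117/445 → advance +1; mR−mL=-3/5 → turn -1·90°
n=3: pose=(8,3,W); sL=120/181, sR=24/65; mL=444/11765, mR=-60/181; mL+mR=-3456/11765 → advance -1; mR−mL=-24/65 → turn -1·90°
n=4: pose=(9,3,N); sL=60/173, sR=60/257; mL=2670/44461, mR=-30/173; mL+mR=-5040/44461 → advance -1; mR−mL=-60/257 → turn -1·90°
n=5: pose=(9,2,E); sL=24/97, sR=120/353; mL=7404/34241, mR=-12/97; mL+mR=3168/34241 → advance +1; mR−mL=-120/353 → turn -1·90°
n=6: pose=(10,2,S); sL=30/97, sR=15/26; mL=1065/2522, mR=-15/97; mL+mR=675/2522 → advance +1; mR−mL=-15/26 → turn -1·90°
n=7: pose=(10,1,W); sL=120/193, sR=120/313; mL=4380/60409, mR=-60/193; mL+mR=-14400/60409 → advance -1; mR−mL=-120/313 → turn -1·90°

0 12/37 60/257 678/9509 -6/37 7 5 N
1 120/481 24/65 588/2405 -60/481 7 4 E
2 30/89 3/5 192/445 -15/89 8 4 S
3 120/181 24/65 444/11765 -60/181 8 3 W
4 60/173 60/257 2670/44461 -30/173 9 3 N
5 24/97 120/353 7404/34241 -12/97 9 2 E
6 30/97 15/26 1065/2522 -15/97 10 2 S
7 120/193 120/313 4380/60409 -60/193 10 1 W
final 11 1 N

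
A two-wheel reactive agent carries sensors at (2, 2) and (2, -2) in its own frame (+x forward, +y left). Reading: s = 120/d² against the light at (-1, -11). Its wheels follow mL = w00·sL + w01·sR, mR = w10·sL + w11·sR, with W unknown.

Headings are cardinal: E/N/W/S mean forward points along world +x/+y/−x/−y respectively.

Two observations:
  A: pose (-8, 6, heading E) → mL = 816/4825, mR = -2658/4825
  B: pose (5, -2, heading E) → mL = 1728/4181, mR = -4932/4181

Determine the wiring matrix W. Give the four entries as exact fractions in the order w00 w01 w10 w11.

obs A: pose=(-8,6,E) → sL=60/193, sR=12/25, mL=816/4825, mR=-2658/4825
obs B: pose=(5,-2,E) → sL=24/37, sR=120/113, mL=1728/4181, mR=-4932/4181
sensor matrix S = [[60/193, 12/25], [24/37, 120/113]]; det S = 379008/20173325
solve [mL_A; mL_B] = S·[w00; w01] and [mR_A; mR_B] = S·[w10; w11]:
  w00 = -1, w01 = 1, w10 = -1, w11 = -1/2

-1 1 -1 -1/2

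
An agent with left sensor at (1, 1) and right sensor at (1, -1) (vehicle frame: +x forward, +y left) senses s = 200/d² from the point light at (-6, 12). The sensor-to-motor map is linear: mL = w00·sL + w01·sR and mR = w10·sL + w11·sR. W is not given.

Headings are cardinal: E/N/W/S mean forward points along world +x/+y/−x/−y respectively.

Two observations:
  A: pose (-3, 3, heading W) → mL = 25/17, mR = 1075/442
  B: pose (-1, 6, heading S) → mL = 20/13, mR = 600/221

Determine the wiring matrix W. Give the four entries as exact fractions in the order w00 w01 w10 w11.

obs A: pose=(-3,3,W) → sL=25/13, sR=50/17, mL=25/17, mR=1075/442
obs B: pose=(-1,6,S) → sL=40/17, sR=40/13, mL=20/13, mR=600/221
sensor matrix S = [[25/13, 50/17], [40/17, 40/13]]; det S = -49000/48841
solve [mL_A; mL_B] = S·[w00; w01] and [mR_A; mR_B] = S·[w10; w11]:
  w00 = 0, w01 = 1/2, w10 = 1/2, w11 = 1/2

0 1/2 1/2 1/2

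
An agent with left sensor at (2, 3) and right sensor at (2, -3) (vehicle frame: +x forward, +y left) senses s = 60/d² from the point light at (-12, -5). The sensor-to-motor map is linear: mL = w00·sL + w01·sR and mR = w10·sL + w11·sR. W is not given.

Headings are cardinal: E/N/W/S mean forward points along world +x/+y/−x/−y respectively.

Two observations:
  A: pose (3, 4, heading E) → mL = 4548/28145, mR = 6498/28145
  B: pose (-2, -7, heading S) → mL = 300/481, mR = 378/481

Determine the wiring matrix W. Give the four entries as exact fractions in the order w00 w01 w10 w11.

1/2 1/2 1 1/2

obs A: pose=(3,4,E) → sL=60/433, sR=12/65, mL=4548/28145, mR=6498/28145
obs B: pose=(-2,-7,S) → sL=12/37, sR=12/13, mL=300/481, mR=378/481
sensor matrix S = [[60/433, 12/65], [12/37, 12/13]]; det S = 70848/1041365
solve [mL_A; mL_B] = S·[w00; w01] and [mR_A; mR_B] = S·[w10; w11]:
  w00 = 1/2, w01 = 1/2, w10 = 1, w11 = 1/2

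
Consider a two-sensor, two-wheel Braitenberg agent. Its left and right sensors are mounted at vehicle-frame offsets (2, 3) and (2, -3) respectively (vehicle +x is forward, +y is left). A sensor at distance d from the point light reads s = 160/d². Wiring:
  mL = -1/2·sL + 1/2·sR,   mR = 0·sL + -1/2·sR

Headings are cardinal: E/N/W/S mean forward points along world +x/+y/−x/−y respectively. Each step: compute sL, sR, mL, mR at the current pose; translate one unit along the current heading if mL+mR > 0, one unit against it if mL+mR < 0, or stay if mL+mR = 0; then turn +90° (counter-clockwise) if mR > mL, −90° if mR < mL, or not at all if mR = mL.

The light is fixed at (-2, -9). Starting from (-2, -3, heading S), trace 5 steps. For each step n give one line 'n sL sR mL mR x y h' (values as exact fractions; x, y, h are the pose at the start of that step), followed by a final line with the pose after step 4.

0 32/5 32/5 0 -16/5 -2 -3 S
1 8 20/13 -42/13 -10/13 -2 -2 W
2 160/41 160/29 960/1189 -80/29 -1 -2 S
3 80/13 80/61 -1920/793 -40/61 -1 -1 W
4 160/61 160/37 1920/2257 -80/37 0 -1 S
final 0 0 W

n=0: pose=(-2,-3,S); sL=32/5, sR=32/5; mL=0, mR=-16/5; mL+mR=-16/5 → advance -1; mR−mL=-16/5 → turn -1·90°
n=1: pose=(-2,-2,W); sL=8, sR=20/13; mL=-42/13, mR=-10/13; mL+mR=-4 → advance -1; mR−mL=32/13 → turn +1·90°
n=2: pose=(-1,-2,S); sL=160/41, sR=160/29; mL=960/1189, mR=-80/29; mL+mR=-80/41 → advance -1; mR−mL=-4240/1189 → turn -1·90°
n=3: pose=(-1,-1,W); sL=80/13, sR=80/61; mL=-1920/793, mR=-40/61; mL+mR=-40/13 → advance -1; mR−mL=1400/793 → turn +1·90°
n=4: pose=(0,-1,S); sL=160/61, sR=160/37; mL=1920/2257, mR=-80/37; mL+mR=-80/61 → advance -1; mR−mL=-6800/2257 → turn -1·90°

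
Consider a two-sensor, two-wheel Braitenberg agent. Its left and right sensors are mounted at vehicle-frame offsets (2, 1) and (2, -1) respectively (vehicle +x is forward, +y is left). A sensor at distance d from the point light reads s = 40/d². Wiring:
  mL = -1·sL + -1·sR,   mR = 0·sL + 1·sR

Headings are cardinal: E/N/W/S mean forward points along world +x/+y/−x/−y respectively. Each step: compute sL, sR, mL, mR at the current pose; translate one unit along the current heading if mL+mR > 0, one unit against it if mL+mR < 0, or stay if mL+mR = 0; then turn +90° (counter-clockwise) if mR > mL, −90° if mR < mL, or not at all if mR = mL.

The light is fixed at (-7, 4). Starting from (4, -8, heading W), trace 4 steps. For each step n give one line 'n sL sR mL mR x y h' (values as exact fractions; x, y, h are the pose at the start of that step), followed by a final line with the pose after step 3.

n=0: pose=(4,-8,W); sL=4/25, sR=20/101; mL=-904/2525, mR=20/101; mL+mR=-4/25 → advance -1; mR−mL=1404/2525 → turn +1·90°
n=1: pose=(5,-8,S); sL=8/73, sR=40/317; mL=-5456/23141, mR=40/317; mL+mR=-8/73 → advance -1; mR−mL=8376/23141 → turn +1·90°
n=2: pose=(5,-7,E); sL=5/37, sR=2/17; mL=-159/629, mR=2/17; mL+mR=-5/37 → advance -1; mR−mL=233/629 → turn +1·90°
n=3: pose=(4,-7,N); sL=40/181, sR=8/45; mL=-3248/8145, mR=8/45; mL+mR=-40/181 → advance -1; mR−mL=4696/8145 → turn +1·90°

0 4/25 20/101 -904/2525 20/101 4 -8 W
1 8/73 40/317 -5456/23141 40/317 5 -8 S
2 5/37 2/17 -159/629 2/17 5 -7 E
3 40/181 8/45 -3248/8145 8/45 4 -7 N
final 4 -8 W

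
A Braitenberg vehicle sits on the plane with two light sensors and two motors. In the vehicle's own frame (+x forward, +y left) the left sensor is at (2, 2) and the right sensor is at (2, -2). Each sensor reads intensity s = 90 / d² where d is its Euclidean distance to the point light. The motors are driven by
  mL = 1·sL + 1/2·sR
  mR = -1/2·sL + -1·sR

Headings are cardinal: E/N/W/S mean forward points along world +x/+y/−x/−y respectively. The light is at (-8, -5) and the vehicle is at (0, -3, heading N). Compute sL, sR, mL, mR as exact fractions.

left sensor world pos  = (-2, -1); dL² = 52
right sensor world pos = (2, -1); dR² = 116
sL = 90/52 = 45/26
sR = 90/116 = 45/58
mL = 1·sL + 1/2·sR = 3195/1508
mR = -1/2·sL + -1·sR = -2475/1508

45/26 45/58 3195/1508 -2475/1508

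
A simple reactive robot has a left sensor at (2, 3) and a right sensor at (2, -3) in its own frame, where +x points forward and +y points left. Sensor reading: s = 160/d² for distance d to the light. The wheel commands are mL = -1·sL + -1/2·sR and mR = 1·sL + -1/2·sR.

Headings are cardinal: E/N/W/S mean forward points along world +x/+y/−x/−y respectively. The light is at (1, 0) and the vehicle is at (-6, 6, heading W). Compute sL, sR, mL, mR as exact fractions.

16/9 80/81 -184/81 104/81

left sensor world pos  = (-8, 3); dL² = 90
right sensor world pos = (-8, 9); dR² = 162
sL = 160/90 = 16/9
sR = 160/162 = 80/81
mL = -1·sL + -1/2·sR = -184/81
mR = 1·sL + -1/2·sR = 104/81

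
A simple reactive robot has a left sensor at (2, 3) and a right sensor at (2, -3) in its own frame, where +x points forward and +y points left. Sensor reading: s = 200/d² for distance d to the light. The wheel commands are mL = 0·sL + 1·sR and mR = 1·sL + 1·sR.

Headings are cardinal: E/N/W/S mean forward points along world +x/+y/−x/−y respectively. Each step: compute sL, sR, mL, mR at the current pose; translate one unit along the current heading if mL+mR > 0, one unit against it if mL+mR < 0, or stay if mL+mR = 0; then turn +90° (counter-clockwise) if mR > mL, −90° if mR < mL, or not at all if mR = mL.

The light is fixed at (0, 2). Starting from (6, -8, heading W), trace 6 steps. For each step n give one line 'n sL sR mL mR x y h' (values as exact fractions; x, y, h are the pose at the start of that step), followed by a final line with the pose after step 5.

n=0: pose=(6,-8,W); sL=40/37, sR=40/13; mL=40/13, mR=2000/481; mL+mR=3480/481 → advance +1; mR−mL=40/37 → turn +1·90°
n=1: pose=(5,-8,S); sL=25/26, sR=50/37; mL=50/37, mR=2225/962; mL+mR=3525/962 → advance +1; mR−mL=25/26 → turn +1·90°
n=2: pose=(5,-9,E); sL=200/113, sR=40/49; mL=40/49, mR=14320/5537; mL+mR=18840/5537 → advance +1; mR−mL=200/113 → turn +1·90°
n=3: pose=(6,-9,N); sL=20/9, sR=100/81; mL=100/81, mR=280/81; mL+mR=380/81 → advance +1; mR−mL=20/9 → turn +1·90°
n=4: pose=(6,-8,W); sL=40/37, sR=40/13; mL=40/13, mR=2000/481; mL+mR=3480/481 → advance +1; mR−mL=40/37 → turn +1·90°
n=5: pose=(5,-8,S); sL=25/26, sR=50/37; mL=50/37, mR=2225/962; mL+mR=3525/962 → advance +1; mR−mL=25/26 → turn +1·90°

0 40/37 40/13 40/13 2000/481 6 -8 W
1 25/26 50/37 50/37 2225/962 5 -8 S
2 200/113 40/49 40/49 14320/5537 5 -9 E
3 20/9 100/81 100/81 280/81 6 -9 N
4 40/37 40/13 40/13 2000/481 6 -8 W
5 25/26 50/37 50/37 2225/962 5 -8 S
final 5 -9 E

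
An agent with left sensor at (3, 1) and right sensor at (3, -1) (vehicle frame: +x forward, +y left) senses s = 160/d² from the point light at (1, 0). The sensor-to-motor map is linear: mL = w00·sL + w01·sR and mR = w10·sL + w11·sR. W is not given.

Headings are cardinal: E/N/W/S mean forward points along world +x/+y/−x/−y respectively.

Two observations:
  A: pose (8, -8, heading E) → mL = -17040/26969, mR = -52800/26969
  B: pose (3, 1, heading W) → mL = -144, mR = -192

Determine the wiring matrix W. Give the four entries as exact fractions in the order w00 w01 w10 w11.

-1 1/2 -1 -1

obs A: pose=(8,-8,E) → sL=160/149, sR=160/181, mL=-17040/26969, mR=-52800/26969
obs B: pose=(3,1,W) → sL=160, sR=32, mL=-144, mR=-192
sensor matrix S = [[160/149, 160/181], [160, 32]]; det S = -2887680/26969
solve [mL_A; mL_B] = S·[w00; w01] and [mR_A; mR_B] = S·[w10; w11]:
  w00 = -1, w01 = 1/2, w10 = -1, w11 = -1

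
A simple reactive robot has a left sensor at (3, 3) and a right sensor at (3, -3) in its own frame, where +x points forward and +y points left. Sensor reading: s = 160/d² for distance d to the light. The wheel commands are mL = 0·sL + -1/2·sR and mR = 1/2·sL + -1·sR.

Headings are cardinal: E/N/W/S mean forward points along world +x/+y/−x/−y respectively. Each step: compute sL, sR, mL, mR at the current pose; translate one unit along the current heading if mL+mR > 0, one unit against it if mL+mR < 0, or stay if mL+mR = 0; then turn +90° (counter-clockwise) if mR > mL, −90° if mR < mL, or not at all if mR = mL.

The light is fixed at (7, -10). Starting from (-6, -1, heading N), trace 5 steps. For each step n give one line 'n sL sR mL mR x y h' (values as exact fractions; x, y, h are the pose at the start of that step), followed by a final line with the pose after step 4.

0 2/5 40/61 -20/61 -139/305 -6 -1 N
1 160/221 32/25 -16/25 -5072/5525 -6 -2 E
2 80/73 80/157 -40/157 440/11461 -7 -2 S
3 32/53 160/157 -80/157 -5968/8321 -7 -1 E
4 8/9 4/9 -2/9 0 -8 -1 S
final -8 0 E

n=0: pose=(-6,-1,N); sL=2/5, sR=40/61; mL=-20/61, mR=-139/305; mL+mR=-239/305 → advance -1; mR−mL=-39/305 → turn -1·90°
n=1: pose=(-6,-2,E); sL=160/221, sR=32/25; mL=-16/25, mR=-5072/5525; mL+mR=-8608/5525 → advance -1; mR−mL=-1536/5525 → turn -1·90°
n=2: pose=(-7,-2,S); sL=80/73, sR=80/157; mL=-40/157, mR=440/11461; mL+mR=-2480/11461 → advance -1; mR−mL=3360/11461 → turn +1·90°
n=3: pose=(-7,-1,E); sL=32/53, sR=160/157; mL=-80/157, mR=-5968/8321; mL+mR=-10208/8321 → advance -1; mR−mL=-1728/8321 → turn -1·90°
n=4: pose=(-8,-1,S); sL=8/9, sR=4/9; mL=-2/9, mR=0; mL+mR=-2/9 → advance -1; mR−mL=2/9 → turn +1·90°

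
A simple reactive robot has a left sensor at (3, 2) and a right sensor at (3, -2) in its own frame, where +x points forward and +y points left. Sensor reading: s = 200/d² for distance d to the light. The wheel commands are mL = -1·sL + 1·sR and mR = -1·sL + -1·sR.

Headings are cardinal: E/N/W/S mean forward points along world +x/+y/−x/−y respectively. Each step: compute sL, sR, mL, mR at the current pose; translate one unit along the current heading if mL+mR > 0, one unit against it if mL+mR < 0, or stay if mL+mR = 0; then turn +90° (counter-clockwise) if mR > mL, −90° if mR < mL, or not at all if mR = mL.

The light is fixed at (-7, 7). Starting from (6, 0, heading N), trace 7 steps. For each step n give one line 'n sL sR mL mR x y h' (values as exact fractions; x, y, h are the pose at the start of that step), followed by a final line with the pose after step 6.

0 200/137 200/241 -20800/33017 -75600/33017 6 0 N
1 50/73 50/89 -800/6497 -8100/6497 6 -1 E
2 200/317 200/221 19200/70057 -107600/70057 5 -1 S
3 100/81 100/53 2800/4293 -13400/4293 5 0 W
4 200/137 200/241 -20800/33017 -75600/33017 6 0 N
5 50/73 50/89 -800/6497 -8100/6497 6 -1 E
6 200/317 200/221 19200/70057 -107600/70057 5 -1 S
final 5 0 W

n=0: pose=(6,0,N); sL=200/137, sR=200/241; mL=-20800/33017, mR=-75600/33017; mL+mR=-400/137 → advance -1; mR−mL=-400/241 → turn -1·90°
n=1: pose=(6,-1,E); sL=50/73, sR=50/89; mL=-800/6497, mR=-8100/6497; mL+mR=-100/73 → advance -1; mR−mL=-100/89 → turn -1·90°
n=2: pose=(5,-1,S); sL=200/317, sR=200/221; mL=19200/70057, mR=-107600/70057; mL+mR=-400/317 → advance -1; mR−mL=-400/221 → turn -1·90°
n=3: pose=(5,0,W); sL=100/81, sR=100/53; mL=2800/4293, mR=-13400/4293; mL+mR=-200/81 → advance -1; mR−mL=-200/53 → turn -1·90°
n=4: pose=(6,0,N); sL=200/137, sR=200/241; mL=-20800/33017, mR=-75600/33017; mL+mR=-400/137 → advance -1; mR−mL=-400/241 → turn -1·90°
n=5: pose=(6,-1,E); sL=50/73, sR=50/89; mL=-800/6497, mR=-8100/6497; mL+mR=-100/73 → advance -1; mR−mL=-100/89 → turn -1·90°
n=6: pose=(5,-1,S); sL=200/317, sR=200/221; mL=19200/70057, mR=-107600/70057; mL+mR=-400/317 → advance -1; mR−mL=-400/221 → turn -1·90°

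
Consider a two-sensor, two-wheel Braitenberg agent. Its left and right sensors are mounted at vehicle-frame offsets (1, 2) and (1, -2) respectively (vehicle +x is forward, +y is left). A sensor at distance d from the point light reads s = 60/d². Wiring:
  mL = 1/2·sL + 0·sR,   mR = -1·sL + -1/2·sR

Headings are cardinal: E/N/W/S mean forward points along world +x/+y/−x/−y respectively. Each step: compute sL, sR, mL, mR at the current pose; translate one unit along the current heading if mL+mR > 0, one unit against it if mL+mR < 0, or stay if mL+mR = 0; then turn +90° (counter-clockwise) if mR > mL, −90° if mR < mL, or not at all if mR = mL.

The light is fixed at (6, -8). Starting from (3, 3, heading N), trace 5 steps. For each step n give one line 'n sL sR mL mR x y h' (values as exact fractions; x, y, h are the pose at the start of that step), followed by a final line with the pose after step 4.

0 60/169 12/29 30/169 -2754/4901 3 3 N
1 15/37 15/17 15/74 -1065/1258 3 2 E
2 12/17 20/39 6/17 -638/663 2 2 S
3 30/53 30/97 15/53 -3705/5141 2 3 W
4 60/169 12/29 30/169 -2754/4901 3 3 N
final 3 2 E

n=0: pose=(3,3,N); sL=60/169, sR=12/29; mL=30/169, mR=-2754/4901; mL+mR=-1884/4901 → advance -1; mR−mL=-3624/4901 → turn -1·90°
n=1: pose=(3,2,E); sL=15/37, sR=15/17; mL=15/74, mR=-1065/1258; mL+mR=-405/629 → advance -1; mR−mL=-660/629 → turn -1·90°
n=2: pose=(2,2,S); sL=12/17, sR=20/39; mL=6/17, mR=-638/663; mL+mR=-404/663 → advance -1; mR−mL=-872/663 → turn -1·90°
n=3: pose=(2,3,W); sL=30/53, sR=30/97; mL=15/53, mR=-3705/5141; mL+mR=-2250/5141 → advance -1; mR−mL=-5160/5141 → turn -1·90°
n=4: pose=(3,3,N); sL=60/169, sR=12/29; mL=30/169, mR=-2754/4901; mL+mR=-1884/4901 → advance -1; mR−mL=-3624/4901 → turn -1·90°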